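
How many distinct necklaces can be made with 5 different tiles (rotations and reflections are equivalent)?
(5-1)!/2 = 24/2 = 12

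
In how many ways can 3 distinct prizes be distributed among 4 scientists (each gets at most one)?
P(4,3) = 4!/(4-3)! = 24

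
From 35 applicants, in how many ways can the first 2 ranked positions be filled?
P(35,2) = 35!/(35-2)! = 1190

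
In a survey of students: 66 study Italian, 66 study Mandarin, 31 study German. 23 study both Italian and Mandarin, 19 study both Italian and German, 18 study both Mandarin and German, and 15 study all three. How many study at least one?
|A∪B∪C| = 66+66+31-23-19-18+15 = 118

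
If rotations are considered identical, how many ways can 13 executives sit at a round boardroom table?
Circular: fix one position, arrange the rest. (13-1)! = 479001600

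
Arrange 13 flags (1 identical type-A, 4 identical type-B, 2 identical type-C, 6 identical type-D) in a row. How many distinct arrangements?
13! / (1! × 4! × 2! × 6!) = 180180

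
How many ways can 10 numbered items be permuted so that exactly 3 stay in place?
Choose the 3 fixed points C(10,3) = 120, derange the rest: !7 = Σ_{j=0}^{7} (-1)^j·7!/j! = 5040 - 5040 + 2520 - 840 + 210 - 42 + 7 - 1 = 1854. Product = 120 × 1854 = 222480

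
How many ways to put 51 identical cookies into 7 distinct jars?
C(51+7-1, 7-1) = C(57, 6) = 36288252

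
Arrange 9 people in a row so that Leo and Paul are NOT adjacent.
Total - adjacent = 9! - (9-1)!×2 = 362880 - 80640 = 282240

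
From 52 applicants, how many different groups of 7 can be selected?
C(52,7) = 52!/(7!×45!) = 133784560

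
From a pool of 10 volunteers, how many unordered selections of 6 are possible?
C(10,6) = 10!/(6!×4!) = 210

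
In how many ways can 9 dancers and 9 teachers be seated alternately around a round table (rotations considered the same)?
Fix one of the dancers: (9-1)! ways for the remaining dancers, × 9! ways for the teachers = 40320 × 362880 = 14631321600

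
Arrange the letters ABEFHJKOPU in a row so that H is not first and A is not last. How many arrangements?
By inclusion-exclusion: 10! - 2×(10-1)! + (10-2)! = 3628800 - 725760 + 40320 = 2943360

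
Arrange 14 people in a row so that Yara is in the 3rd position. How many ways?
Fix one position: (14-1)! = 6227020800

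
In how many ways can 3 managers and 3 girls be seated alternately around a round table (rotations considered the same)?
Fix one of the managers: (3-1)! ways for the remaining managers, × 3! ways for the girls = 2 × 6 = 12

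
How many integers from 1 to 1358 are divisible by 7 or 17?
⌊1358/7⌋ + ⌊1358/17⌋ - ⌊1358/119⌋ = 194 + 79 - 11 = 262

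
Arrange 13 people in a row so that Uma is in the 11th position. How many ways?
Fix one position: (13-1)! = 479001600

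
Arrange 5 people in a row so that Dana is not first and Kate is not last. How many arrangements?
By inclusion-exclusion: 5! - 2×(5-1)! + (5-2)! = 120 - 48 + 6 = 78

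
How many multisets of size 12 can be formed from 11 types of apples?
C(12+11-1, 11-1) = C(22, 10) = 646646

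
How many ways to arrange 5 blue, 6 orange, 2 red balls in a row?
13! / (5! × 6! × 2!) = 36036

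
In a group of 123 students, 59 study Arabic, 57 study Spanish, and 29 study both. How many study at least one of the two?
|A∪B| = |A| + |B| - |A∩B| = 59 + 57 - 29 = 87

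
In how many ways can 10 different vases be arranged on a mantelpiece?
10! = 3628800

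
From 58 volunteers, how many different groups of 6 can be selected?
C(58,6) = 58!/(6!×52!) = 40475358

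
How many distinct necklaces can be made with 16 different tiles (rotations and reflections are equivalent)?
(16-1)!/2 = 1307674368000/2 = 653837184000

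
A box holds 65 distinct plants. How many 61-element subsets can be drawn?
C(65,61) = 65!/(61!×4!) = 677040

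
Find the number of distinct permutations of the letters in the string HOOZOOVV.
8! / (1! × 4! × 1! × 2!) = 840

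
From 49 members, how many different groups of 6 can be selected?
C(49,6) = 49!/(6!×43!) = 13983816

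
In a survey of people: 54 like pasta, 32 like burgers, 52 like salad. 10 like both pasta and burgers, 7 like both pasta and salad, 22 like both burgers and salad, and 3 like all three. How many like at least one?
|A∪B∪C| = 54+32+52-10-7-22+3 = 102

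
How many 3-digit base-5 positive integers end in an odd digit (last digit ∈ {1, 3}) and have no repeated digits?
Last∈{1,3}. Last=0: 0. Last nonzero: 2×3×P(3,1) = 18. Total = 18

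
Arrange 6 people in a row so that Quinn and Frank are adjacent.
Treat as block: (6-1)! × 2! = 120 × 2 = 240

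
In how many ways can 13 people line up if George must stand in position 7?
Fix one position: (13-1)! = 479001600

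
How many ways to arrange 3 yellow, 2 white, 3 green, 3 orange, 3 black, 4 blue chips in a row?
18! / (3! × 2! × 3! × 3! × 3! × 4!) = 102918816000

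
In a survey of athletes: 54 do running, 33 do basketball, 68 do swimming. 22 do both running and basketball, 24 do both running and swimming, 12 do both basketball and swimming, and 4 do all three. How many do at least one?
|A∪B∪C| = 54+33+68-22-24-12+4 = 101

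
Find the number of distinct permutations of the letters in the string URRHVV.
6! / (1! × 2! × 2! × 1!) = 180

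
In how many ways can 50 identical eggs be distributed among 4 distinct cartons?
C(50+4-1, 4-1) = C(53, 3) = 23426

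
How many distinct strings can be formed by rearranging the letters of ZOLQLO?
6! / (2! × 1! × 1! × 2!) = 180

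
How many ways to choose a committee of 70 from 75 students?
C(75,70) = 75!/(70!×5!) = 17259390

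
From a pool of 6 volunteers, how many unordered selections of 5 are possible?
C(6,5) = 6!/(5!×1!) = 6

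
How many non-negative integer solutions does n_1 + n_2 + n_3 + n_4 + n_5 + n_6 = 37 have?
C(37+6-1, 6-1) = C(42, 5) = 850668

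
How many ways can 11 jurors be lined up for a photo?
11! = 39916800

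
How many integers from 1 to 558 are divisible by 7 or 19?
⌊558/7⌋ + ⌊558/19⌋ - ⌊558/133⌋ = 79 + 29 - 4 = 104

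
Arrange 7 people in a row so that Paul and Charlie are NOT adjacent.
Total - adjacent = 7! - (7-1)!×2 = 5040 - 1440 = 3600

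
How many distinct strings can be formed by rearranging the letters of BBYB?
4! / (3! × 1!) = 4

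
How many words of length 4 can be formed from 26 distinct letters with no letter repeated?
P(26,4) = 26!/(26-4)! = 358800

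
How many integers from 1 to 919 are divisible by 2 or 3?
⌊919/2⌋ + ⌊919/3⌋ - ⌊919/6⌋ = 459 + 306 - 153 = 612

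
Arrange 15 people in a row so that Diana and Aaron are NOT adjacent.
Total - adjacent = 15! - (15-1)!×2 = 1307674368000 - 174356582400 = 1133317785600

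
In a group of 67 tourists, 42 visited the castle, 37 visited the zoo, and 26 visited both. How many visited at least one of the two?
|A∪B| = |A| + |B| - |A∩B| = 42 + 37 - 26 = 53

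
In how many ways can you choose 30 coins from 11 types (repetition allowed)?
C(30+11-1, 11-1) = C(40, 10) = 847660528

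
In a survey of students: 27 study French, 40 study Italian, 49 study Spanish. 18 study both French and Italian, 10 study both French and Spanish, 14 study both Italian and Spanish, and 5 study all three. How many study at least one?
|A∪B∪C| = 27+40+49-18-10-14+5 = 79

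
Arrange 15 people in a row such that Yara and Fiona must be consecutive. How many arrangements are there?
Treat the 2 as one block: (15-2+1)! × 2! = 87178291200 × 2 = 174356582400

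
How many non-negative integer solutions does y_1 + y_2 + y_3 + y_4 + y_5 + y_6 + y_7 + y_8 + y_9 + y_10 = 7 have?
C(7+10-1, 10-1) = C(16, 9) = 11440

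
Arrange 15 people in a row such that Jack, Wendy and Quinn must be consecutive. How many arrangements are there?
Treat the 3 as one block: (15-3+1)! × 3! = 6227020800 × 6 = 37362124800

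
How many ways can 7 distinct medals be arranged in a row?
7! = 5040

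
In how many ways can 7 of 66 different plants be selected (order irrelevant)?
C(66,7) = 66!/(7!×59!) = 778789440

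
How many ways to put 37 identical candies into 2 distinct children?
C(37+2-1, 2-1) = C(38, 1) = 38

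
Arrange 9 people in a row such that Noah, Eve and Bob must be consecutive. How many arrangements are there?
Treat the 3 as one block: (9-3+1)! × 3! = 5040 × 6 = 30240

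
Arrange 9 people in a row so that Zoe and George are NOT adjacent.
Total - adjacent = 9! - (9-1)!×2 = 362880 - 80640 = 282240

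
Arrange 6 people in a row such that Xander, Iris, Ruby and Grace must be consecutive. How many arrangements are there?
Treat the 4 as one block: (6-4+1)! × 4! = 6 × 24 = 144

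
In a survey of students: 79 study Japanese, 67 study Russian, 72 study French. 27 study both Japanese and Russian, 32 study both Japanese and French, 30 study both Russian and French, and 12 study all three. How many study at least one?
|A∪B∪C| = 79+67+72-27-32-30+12 = 141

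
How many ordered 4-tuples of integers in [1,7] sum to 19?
Coefficient of x^19 in (x + x² + ... + x^7)^4. By inclusion-exclusion on dice exceeding 7: Σ_j (-1)^j C(4,j)·C(19-1-7j, 3) = C(4,0)·C(18,3) - C(4,1)·C(11,3) + C(4,2)·C(4,3) = 1·816 - 4·165 + 6·4 = 180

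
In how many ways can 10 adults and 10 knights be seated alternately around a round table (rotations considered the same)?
Fix one of the adults: (10-1)! ways for the remaining adults, × 10! ways for the knights = 362880 × 3628800 = 1316818944000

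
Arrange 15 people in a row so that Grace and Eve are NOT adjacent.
Total - adjacent = 15! - (15-1)!×2 = 1307674368000 - 174356582400 = 1133317785600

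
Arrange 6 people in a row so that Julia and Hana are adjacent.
Treat as block: (6-1)! × 2! = 120 × 2 = 240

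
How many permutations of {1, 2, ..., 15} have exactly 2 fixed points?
Choose the 2 fixed points C(15,2) = 105, derange the rest: !13 = Σ_{j=0}^{13} (-1)^j·13!/j! = 6227020800 - 6227020800 + 3113510400 - 1037836800 + 259459200 - 51891840 + 8648640 - 1235520 + 154440 - 17160 + 1716 - 156 + 13 - 1 = 2290792932. Product = 105 × 2290792932 = 240533257860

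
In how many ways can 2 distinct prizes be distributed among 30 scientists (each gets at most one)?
P(30,2) = 30!/(30-2)! = 870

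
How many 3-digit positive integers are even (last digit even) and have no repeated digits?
Last∈{0,2,4,6,8}. Last=0: 72. Last nonzero: 4×8×P(8,1) = 256. Total = 328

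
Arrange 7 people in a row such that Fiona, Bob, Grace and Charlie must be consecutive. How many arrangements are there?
Treat the 4 as one block: (7-4+1)! × 4! = 24 × 24 = 576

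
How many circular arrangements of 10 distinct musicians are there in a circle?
Circular: fix one position, arrange the rest. (10-1)! = 362880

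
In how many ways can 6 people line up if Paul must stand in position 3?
Fix one position: (6-1)! = 120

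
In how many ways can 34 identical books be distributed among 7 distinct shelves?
C(34+7-1, 7-1) = C(40, 6) = 3838380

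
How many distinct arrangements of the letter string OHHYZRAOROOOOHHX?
16! / (1! × 6! × 1! × 4! × 2! × 1! × 1!) = 605404800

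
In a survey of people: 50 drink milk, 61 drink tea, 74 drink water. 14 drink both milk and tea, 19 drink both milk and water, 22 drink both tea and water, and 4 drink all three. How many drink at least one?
|A∪B∪C| = 50+61+74-14-19-22+4 = 134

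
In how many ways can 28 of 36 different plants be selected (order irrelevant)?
C(36,28) = 36!/(28!×8!) = 30260340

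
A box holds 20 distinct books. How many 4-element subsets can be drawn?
C(20,4) = 20!/(4!×16!) = 4845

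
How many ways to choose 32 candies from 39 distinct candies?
C(39,32) = 39!/(32!×7!) = 15380937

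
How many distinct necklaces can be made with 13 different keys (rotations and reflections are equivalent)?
(13-1)!/2 = 479001600/2 = 239500800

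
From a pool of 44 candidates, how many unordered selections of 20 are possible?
C(44,20) = 44!/(20!×24!) = 1761039350070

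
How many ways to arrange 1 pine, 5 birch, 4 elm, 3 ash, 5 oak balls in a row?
18! / (1! × 5! × 4! × 3! × 5!) = 3087564480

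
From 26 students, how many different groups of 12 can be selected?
C(26,12) = 26!/(12!×14!) = 9657700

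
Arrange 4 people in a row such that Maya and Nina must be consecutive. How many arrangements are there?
Treat the 2 as one block: (4-2+1)! × 2! = 6 × 2 = 12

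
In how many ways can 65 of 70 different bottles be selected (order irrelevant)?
C(70,65) = 70!/(65!×5!) = 12103014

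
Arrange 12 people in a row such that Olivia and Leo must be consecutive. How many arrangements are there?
Treat the 2 as one block: (12-2+1)! × 2! = 39916800 × 2 = 79833600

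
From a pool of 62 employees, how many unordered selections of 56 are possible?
C(62,56) = 62!/(56!×6!) = 61474519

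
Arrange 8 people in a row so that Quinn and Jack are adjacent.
Treat as block: (8-1)! × 2! = 5040 × 2 = 10080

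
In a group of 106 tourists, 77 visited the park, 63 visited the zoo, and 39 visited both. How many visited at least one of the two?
|A∪B| = |A| + |B| - |A∩B| = 77 + 63 - 39 = 101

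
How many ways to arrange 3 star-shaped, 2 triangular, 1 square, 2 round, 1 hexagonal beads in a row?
9! / (3! × 2! × 1! × 2! × 1!) = 15120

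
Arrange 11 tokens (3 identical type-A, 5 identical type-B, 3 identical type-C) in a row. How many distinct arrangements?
11! / (3! × 5! × 3!) = 9240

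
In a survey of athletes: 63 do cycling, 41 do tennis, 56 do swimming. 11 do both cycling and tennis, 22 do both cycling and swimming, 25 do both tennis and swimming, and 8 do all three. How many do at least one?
|A∪B∪C| = 63+41+56-11-22-25+8 = 110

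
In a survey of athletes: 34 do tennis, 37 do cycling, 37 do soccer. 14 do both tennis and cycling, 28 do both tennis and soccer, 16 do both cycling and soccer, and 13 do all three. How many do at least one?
|A∪B∪C| = 34+37+37-14-28-16+13 = 63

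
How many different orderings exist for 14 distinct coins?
14! = 87178291200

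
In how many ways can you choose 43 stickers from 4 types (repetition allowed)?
C(43+4-1, 4-1) = C(46, 3) = 15180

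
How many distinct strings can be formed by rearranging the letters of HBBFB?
5! / (1! × 3! × 1!) = 20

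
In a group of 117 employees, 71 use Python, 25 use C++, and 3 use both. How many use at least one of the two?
|A∪B| = |A| + |B| - |A∩B| = 71 + 25 - 3 = 93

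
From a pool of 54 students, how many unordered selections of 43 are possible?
C(54,43) = 54!/(43!×11!) = 95722852680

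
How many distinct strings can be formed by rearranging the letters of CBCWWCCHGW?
10! / (1! × 1! × 3! × 4! × 1!) = 25200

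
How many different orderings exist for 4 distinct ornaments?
4! = 24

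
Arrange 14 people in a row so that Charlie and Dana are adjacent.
Treat as block: (14-1)! × 2! = 6227020800 × 2 = 12454041600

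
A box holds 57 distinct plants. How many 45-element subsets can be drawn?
C(57,45) = 57!/(45!×12!) = 707285522580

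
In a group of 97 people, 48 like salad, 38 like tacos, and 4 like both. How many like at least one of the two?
|A∪B| = |A| + |B| - |A∩B| = 48 + 38 - 4 = 82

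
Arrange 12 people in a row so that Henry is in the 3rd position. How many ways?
Fix one position: (12-1)! = 39916800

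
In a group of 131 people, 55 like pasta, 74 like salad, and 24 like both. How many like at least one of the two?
|A∪B| = |A| + |B| - |A∩B| = 55 + 74 - 24 = 105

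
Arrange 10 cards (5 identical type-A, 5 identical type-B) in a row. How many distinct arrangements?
10! / (5! × 5!) = 252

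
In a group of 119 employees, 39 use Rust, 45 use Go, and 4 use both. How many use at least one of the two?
|A∪B| = |A| + |B| - |A∩B| = 39 + 45 - 4 = 80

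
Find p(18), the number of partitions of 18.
Pentagonal recurrence p(n) = p(n-1) + p(n-2) - p(n-5) - p(n-7) + p(n-12) + p(n-15) - ... gives p(0..17) = 1, 1, 2, 3, 5, 7, 11, 15, 22, 30, 42, 56, 77, 101, 135, 176, 231, 297. p(18) = p(17) + p(16) - p(13) - p(11) + p(6) + p(3) = 297 + 231 - 101 - 56 + 11 + 3 = 385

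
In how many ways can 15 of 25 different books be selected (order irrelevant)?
C(25,15) = 25!/(15!×10!) = 3268760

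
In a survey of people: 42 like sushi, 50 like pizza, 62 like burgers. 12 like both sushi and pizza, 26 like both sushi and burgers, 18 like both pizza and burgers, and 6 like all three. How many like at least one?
|A∪B∪C| = 42+50+62-12-26-18+6 = 104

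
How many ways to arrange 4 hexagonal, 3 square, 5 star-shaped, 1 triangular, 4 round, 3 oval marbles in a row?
20! / (4! × 3! × 5! × 1! × 4! × 3!) = 977728752000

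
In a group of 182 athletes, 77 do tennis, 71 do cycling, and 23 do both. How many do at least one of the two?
|A∪B| = |A| + |B| - |A∩B| = 77 + 71 - 23 = 125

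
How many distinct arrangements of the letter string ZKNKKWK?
7! / (4! × 1! × 1! × 1!) = 210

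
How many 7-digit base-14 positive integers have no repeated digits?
First digit: 13 choices (nonzero). Then descending: 13 × 13 × 12 × 11 × 10 × 9 × 8 = 16061760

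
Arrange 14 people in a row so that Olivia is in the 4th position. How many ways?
Fix one position: (14-1)! = 6227020800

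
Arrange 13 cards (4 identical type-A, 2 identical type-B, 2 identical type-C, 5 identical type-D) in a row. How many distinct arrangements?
13! / (4! × 2! × 2! × 5!) = 540540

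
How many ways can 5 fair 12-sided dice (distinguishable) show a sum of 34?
Coefficient of x^34 in (x + x² + ... + x^12)^5. By inclusion-exclusion on dice exceeding 12: Σ_j (-1)^j C(5,j)·C(34-1-12j, 4) = C(5,0)·C(33,4) - C(5,1)·C(21,4) + C(5,2)·C(9,4) = 1·40920 - 5·5985 + 10·126 = 12255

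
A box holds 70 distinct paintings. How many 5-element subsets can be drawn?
C(70,5) = 70!/(5!×65!) = 12103014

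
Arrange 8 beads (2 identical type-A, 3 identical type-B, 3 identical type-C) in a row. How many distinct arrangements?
8! / (2! × 3! × 3!) = 560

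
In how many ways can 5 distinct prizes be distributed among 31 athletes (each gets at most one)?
P(31,5) = 31!/(31-5)! = 20389320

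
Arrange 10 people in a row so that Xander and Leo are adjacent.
Treat as block: (10-1)! × 2! = 362880 × 2 = 725760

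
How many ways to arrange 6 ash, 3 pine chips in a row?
9! / (6! × 3!) = 84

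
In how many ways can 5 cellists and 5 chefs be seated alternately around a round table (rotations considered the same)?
Fix one of the cellists: (5-1)! ways for the remaining cellists, × 5! ways for the chefs = 24 × 120 = 2880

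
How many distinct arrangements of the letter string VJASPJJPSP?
10! / (3! × 3! × 1! × 1! × 2!) = 50400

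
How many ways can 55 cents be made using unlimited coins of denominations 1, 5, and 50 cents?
Coefficient of x^55 in 1/(1-x^1) · 1/(1-x^5) · 1/(1-x^50). Case on j = number of 50-cent coins (j = 0..1); remainder r = 55 - 50j is made from {1,5} in ⌊r/5⌋+1 ways. r = 55, 5 → 12 + 2 = 14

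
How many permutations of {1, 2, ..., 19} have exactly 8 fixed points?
Choose the 8 fixed points C(19,8) = 75582, derange the rest: !11 = Σ_{j=0}^{11} (-1)^j·11!/j! = 39916800 - 39916800 + 19958400 - 6652800 + 1663200 - 332640 + 55440 - 7920 + 990 - 110 + 11 - 1 = 14684570. Product = 75582 × 14684570 = 1109889169740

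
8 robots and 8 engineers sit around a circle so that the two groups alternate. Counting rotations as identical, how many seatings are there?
Fix one of the robots: (8-1)! ways for the remaining robots, × 8! ways for the engineers = 5040 × 40320 = 203212800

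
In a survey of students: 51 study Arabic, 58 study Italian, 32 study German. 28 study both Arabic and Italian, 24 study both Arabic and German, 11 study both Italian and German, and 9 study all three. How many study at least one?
|A∪B∪C| = 51+58+32-28-24-11+9 = 87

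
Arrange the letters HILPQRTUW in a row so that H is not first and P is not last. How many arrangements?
By inclusion-exclusion: 9! - 2×(9-1)! + (9-2)! = 362880 - 80640 + 5040 = 287280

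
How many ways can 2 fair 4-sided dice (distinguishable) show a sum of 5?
Coefficient of x^5 in (x + x² + ... + x^4)^2. By inclusion-exclusion on dice exceeding 4: Σ_j (-1)^j C(2,j)·C(5-1-4j, 1) = C(2,0)·C(4,1) = 1·4 = 4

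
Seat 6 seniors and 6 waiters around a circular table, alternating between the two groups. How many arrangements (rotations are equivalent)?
Fix one of the seniors: (6-1)! ways for the remaining seniors, × 6! ways for the waiters = 120 × 720 = 86400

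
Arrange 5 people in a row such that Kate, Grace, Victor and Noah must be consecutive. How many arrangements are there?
Treat the 4 as one block: (5-4+1)! × 4! = 2 × 24 = 48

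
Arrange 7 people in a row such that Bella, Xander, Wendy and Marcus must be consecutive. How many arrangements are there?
Treat the 4 as one block: (7-4+1)! × 4! = 24 × 24 = 576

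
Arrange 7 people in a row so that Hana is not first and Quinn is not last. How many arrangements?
By inclusion-exclusion: 7! - 2×(7-1)! + (7-2)! = 5040 - 1440 + 120 = 3720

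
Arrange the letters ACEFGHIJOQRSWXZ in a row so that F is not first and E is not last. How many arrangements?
By inclusion-exclusion: 15! - 2×(15-1)! + (15-2)! = 1307674368000 - 174356582400 + 6227020800 = 1139544806400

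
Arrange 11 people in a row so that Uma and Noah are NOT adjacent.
Total - adjacent = 11! - (11-1)!×2 = 39916800 - 7257600 = 32659200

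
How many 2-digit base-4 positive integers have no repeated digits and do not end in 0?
Last digit: 3 nonzero choices. First digit: 2 (nonzero, ≠last). Middle 0: P(2,0) = 1. Total = 6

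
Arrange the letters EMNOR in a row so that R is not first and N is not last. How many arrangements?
By inclusion-exclusion: 5! - 2×(5-1)! + (5-2)! = 120 - 48 + 6 = 78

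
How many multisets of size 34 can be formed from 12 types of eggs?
C(34+12-1, 12-1) = C(45, 11) = 10150595910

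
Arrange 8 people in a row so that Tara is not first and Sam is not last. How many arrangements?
By inclusion-exclusion: 8! - 2×(8-1)! + (8-2)! = 40320 - 10080 + 720 = 30960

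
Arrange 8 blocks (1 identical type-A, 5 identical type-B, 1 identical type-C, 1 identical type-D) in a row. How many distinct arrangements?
8! / (1! × 5! × 1! × 1!) = 336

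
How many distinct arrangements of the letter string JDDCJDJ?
7! / (3! × 3! × 1!) = 140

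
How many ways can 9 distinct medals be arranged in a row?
9! = 362880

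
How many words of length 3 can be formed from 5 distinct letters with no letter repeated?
P(5,3) = 5!/(5-3)! = 60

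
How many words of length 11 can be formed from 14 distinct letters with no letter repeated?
P(14,11) = 14!/(14-11)! = 14529715200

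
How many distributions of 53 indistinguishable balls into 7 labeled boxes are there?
C(53+7-1, 7-1) = C(59, 6) = 45057474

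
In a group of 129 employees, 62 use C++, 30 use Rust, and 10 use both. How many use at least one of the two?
|A∪B| = |A| + |B| - |A∩B| = 62 + 30 - 10 = 82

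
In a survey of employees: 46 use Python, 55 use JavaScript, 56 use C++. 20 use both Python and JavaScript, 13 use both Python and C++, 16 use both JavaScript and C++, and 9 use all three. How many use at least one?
|A∪B∪C| = 46+55+56-20-13-16+9 = 117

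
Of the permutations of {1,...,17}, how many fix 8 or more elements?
Exactly j fixed points: C(17,j)·!(17-j); sum over j ≥ 8 (derangement numbers via !m = (m-1)·(!(m-1) + !(m-2)): !0..!9 = 1, 0, 1, 2, 9, 44, 265, 1854, 14833, 133496). Σ_{j=8}^{17} C(17,j)·!(17-j) = C(17,8)·!9 + C(17,9)·!8 + C(17,10)·!7 + C(17,11)·!6 + C(17,12)·!5 + C(17,13)·!4 + C(17,14)·!3 + C(17,15)·!2 + C(17,16)·!1 + C(17,17)·!0 = 24310·133496 + 24310·14833 + 19448·1854 + 12376·265 + 6188·44 + 2380·9 + 680·2 + 136·1 + 17·0 + 1·1 = 3645509411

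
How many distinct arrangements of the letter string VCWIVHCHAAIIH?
13! / (2! × 1! × 2! × 2! × 3! × 3!) = 21621600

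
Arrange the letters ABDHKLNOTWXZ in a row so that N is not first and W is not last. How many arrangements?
By inclusion-exclusion: 12! - 2×(12-1)! + (12-2)! = 479001600 - 79833600 + 3628800 = 402796800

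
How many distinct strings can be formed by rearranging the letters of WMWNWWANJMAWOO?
14! / (2! × 2! × 2! × 5! × 2! × 1!) = 45405360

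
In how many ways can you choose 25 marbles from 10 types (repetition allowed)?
C(25+10-1, 10-1) = C(34, 9) = 52451256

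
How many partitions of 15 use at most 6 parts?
By conjugation, equals partitions of 15 into parts ≤ 6. Let r_j(i) = number of partitions of i into parts ≤ j, for i = 0..15. r_1(i) = 1 for all i; r_j(i) = r_{j-1}(i) + r_j(i-j). Rows j = 2..6: ≤2: 1 1 2 2 3 3 4 4 5 5 6 6 7 7 8 8; ≤3: 1 1 2 3 4 5 7 8 10 12 14 16 19 21 24 27; ≤4: 1 1 2 3 5 6 9 11 15 18 23 27 34 39 47 54; ≤5: 1 1 2 3 5 7 10 13 18 23 30 37 47 57 70 84; ≤6: 1 1 2 3 5 7 11 14 20 26 35 44 58 71 90 110. r_6(15) = 110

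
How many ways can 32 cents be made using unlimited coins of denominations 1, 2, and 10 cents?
Coefficient of x^32 in 1/(1-x^1) · 1/(1-x^2) · 1/(1-x^10). Case on j = number of 10-cent coins (j = 0..3); remainder r = 32 - 10j is made from {1,2} in ⌊r/2⌋+1 ways. r = 32, 22, 12, 2 → 17 + 12 + 7 + 2 = 38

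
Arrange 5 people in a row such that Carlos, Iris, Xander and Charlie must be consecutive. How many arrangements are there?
Treat the 4 as one block: (5-4+1)! × 4! = 2 × 24 = 48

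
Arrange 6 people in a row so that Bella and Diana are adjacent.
Treat as block: (6-1)! × 2! = 120 × 2 = 240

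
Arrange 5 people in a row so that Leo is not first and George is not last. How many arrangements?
By inclusion-exclusion: 5! - 2×(5-1)! + (5-2)! = 120 - 48 + 6 = 78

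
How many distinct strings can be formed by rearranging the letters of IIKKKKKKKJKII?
13! / (8! × 4! × 1!) = 6435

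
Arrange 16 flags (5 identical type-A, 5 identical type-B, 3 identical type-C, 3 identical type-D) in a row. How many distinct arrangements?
16! / (5! × 5! × 3! × 3!) = 40360320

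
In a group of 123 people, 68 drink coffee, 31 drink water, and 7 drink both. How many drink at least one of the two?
|A∪B| = |A| + |B| - |A∩B| = 68 + 31 - 7 = 92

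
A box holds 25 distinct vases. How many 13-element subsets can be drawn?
C(25,13) = 25!/(13!×12!) = 5200300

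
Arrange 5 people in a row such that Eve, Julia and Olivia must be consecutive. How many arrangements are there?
Treat the 3 as one block: (5-3+1)! × 3! = 6 × 6 = 36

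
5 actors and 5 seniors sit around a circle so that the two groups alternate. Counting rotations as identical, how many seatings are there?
Fix one of the actors: (5-1)! ways for the remaining actors, × 5! ways for the seniors = 24 × 120 = 2880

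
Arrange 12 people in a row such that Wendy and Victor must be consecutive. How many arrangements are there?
Treat the 2 as one block: (12-2+1)! × 2! = 39916800 × 2 = 79833600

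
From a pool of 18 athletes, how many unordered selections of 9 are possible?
C(18,9) = 18!/(9!×9!) = 48620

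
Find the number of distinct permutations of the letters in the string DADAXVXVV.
9! / (3! × 2! × 2! × 2!) = 7560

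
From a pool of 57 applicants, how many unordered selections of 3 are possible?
C(57,3) = 57!/(3!×54!) = 29260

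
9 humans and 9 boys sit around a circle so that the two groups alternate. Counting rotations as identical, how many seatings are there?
Fix one of the humans: (9-1)! ways for the remaining humans, × 9! ways for the boys = 40320 × 362880 = 14631321600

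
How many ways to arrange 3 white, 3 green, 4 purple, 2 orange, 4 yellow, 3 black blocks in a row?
19! / (3! × 3! × 4! × 2! × 4! × 3!) = 488864376000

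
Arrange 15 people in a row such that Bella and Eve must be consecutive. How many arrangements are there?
Treat the 2 as one block: (15-2+1)! × 2! = 87178291200 × 2 = 174356582400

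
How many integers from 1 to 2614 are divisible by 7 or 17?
⌊2614/7⌋ + ⌊2614/17⌋ - ⌊2614/119⌋ = 373 + 153 - 21 = 505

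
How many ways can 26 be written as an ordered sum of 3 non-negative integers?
C(26+3-1, 3-1) = C(28, 2) = 378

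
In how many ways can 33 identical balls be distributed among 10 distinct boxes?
C(33+10-1, 10-1) = C(42, 9) = 445891810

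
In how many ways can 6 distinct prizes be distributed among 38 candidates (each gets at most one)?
P(38,6) = 38!/(38-6)! = 1987690320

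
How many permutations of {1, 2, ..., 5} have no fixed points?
!5 = Σ_{j=0}^{5} (-1)^j·5!/j! = 120 - 120 + 60 - 20 + 5 - 1 = 44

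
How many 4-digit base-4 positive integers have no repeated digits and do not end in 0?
Last digit: 3 nonzero choices. First digit: 2 (nonzero, ≠last). Middle 2: P(2,2) = 2. Total = 12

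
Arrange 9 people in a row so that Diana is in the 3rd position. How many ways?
Fix one position: (9-1)! = 40320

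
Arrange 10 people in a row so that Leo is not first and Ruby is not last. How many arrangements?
By inclusion-exclusion: 10! - 2×(10-1)! + (10-2)! = 3628800 - 725760 + 40320 = 2943360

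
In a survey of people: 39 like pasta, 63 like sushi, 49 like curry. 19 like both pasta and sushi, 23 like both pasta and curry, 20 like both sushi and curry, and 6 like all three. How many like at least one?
|A∪B∪C| = 39+63+49-19-23-20+6 = 95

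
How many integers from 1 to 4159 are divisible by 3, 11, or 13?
⌊4159/3⌋+⌊4159/11⌋+⌊4159/13⌋ - ⌊4159/33⌋-⌊4159/39⌋-⌊4159/143⌋ + ⌊4159/429⌋ = 1386+378+319 - 126-106-29 + 9 = 1831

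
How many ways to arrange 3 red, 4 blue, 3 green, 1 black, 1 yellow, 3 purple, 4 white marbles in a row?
19! / (3! × 4! × 3! × 1! × 1! × 3! × 4!) = 977728752000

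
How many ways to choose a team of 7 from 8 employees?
C(8,7) = 8!/(7!×1!) = 8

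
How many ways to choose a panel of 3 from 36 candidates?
C(36,3) = 36!/(3!×33!) = 7140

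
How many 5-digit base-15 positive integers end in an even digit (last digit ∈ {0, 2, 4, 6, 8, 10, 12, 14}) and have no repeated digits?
Last∈{0,2,4,6,8,10,12,14}. Last=0: 24024. Last nonzero: 7×13×P(13,3) = 156156. Total = 180180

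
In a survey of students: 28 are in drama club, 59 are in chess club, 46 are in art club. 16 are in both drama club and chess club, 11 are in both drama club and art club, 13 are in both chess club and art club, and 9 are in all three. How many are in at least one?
|A∪B∪C| = 28+59+46-16-11-13+9 = 102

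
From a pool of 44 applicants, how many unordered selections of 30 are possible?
C(44,30) = 44!/(30!×14!) = 114955808528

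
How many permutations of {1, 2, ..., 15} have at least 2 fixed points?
Exactly j fixed points: C(15,j)·!(15-j); sum over j ≥ 2 (derangement numbers via !m = (m-1)·(!(m-1) + !(m-2)): !0..!13 = 1, 0, 1, 2, 9, 44, 265, 1854, 14833, 133496, 1334961, 14684570, 176214841, 2290792932). Σ_{j=2}^{15} C(15,j)·!(15-j) = C(15,2)·!13 + C(15,3)·!12 + C(15,4)·!11 + C(15,5)·!10 + C(15,6)·!9 + C(15,7)·!8 + C(15,8)·!7 + C(15,9)·!6 + C(15,10)·!5 + C(15,11)·!4 + C(15,12)·!3 + C(15,13)·!2 + C(15,14)·!1 + C(15,15)·!0 = 105·2290792932 + 455·176214841 + 1365·14684570 + 3003·1334961 + 5005·133496 + 6435·14833 + 6435·1854 + 5005·265 + 3003·44 + 1365·9 + 455·2 + 105·1 + 15·0 + 1·1 = 345541336531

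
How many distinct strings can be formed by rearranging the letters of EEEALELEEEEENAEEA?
17! / (2! × 11! × 3! × 1!) = 742560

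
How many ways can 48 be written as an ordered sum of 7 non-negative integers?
C(48+7-1, 7-1) = C(54, 6) = 25827165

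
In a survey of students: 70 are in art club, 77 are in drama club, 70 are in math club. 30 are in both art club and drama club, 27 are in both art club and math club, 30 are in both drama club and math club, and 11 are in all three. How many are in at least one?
|A∪B∪C| = 70+77+70-30-27-30+11 = 141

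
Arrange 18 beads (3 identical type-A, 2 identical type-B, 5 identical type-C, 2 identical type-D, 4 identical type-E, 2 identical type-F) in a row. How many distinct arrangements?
18! / (3! × 2! × 5! × 2! × 4! × 2!) = 46313467200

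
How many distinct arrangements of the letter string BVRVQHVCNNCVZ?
13! / (1! × 1! × 1! × 1! × 2! × 4! × 2! × 1!) = 64864800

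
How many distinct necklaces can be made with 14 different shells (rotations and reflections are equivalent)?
(14-1)!/2 = 6227020800/2 = 3113510400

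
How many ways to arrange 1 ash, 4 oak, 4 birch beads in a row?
9! / (1! × 4! × 4!) = 630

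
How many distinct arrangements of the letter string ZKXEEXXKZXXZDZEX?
16! / (1! × 2! × 6! × 3! × 4!) = 100900800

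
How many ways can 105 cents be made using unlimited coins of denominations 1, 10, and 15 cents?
Coefficient of x^105 in 1/(1-x^1) · 1/(1-x^10) · 1/(1-x^15). Case on j = number of 15-cent coins (j = 0..7); remainder r = 105 - 15j is made from {1,10} in ⌊r/10⌋+1 ways. r = 105, 90, 75, 60, 45, 30, 15, 0 → 11 + 10 + 8 + 7 + 5 + 4 + 2 + 1 = 48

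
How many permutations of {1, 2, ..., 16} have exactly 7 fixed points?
Choose the 7 fixed points C(16,7) = 11440, derange the rest: !9 = Σ_{j=0}^{9} (-1)^j·9!/j! = 362880 - 362880 + 181440 - 60480 + 15120 - 3024 + 504 - 72 + 9 - 1 = 133496. Product = 11440 × 133496 = 1527194240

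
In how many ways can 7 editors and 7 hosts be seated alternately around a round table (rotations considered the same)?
Fix one of the editors: (7-1)! ways for the remaining editors, × 7! ways for the hosts = 720 × 5040 = 3628800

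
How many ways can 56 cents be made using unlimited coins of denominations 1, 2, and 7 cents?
Coefficient of x^56 in 1/(1-x^1) · 1/(1-x^2) · 1/(1-x^7). Case on j = number of 7-cent coins (j = 0..8); remainder r = 56 - 7j is made from {1,2} in ⌊r/2⌋+1 ways. r = 56, 49, 42, 35, 28, 21, 14, 7, 0 → 29 + 25 + 22 + 18 + 15 + 11 + 8 + 4 + 1 = 133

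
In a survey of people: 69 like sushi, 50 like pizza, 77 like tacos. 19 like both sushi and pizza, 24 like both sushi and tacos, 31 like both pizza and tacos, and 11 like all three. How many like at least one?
|A∪B∪C| = 69+50+77-19-24-31+11 = 133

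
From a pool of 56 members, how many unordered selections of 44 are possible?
C(56,44) = 56!/(44!×12!) = 558383307300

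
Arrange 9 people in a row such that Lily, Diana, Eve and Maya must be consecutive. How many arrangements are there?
Treat the 4 as one block: (9-4+1)! × 4! = 720 × 24 = 17280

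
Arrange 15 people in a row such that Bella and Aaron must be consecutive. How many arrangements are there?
Treat the 2 as one block: (15-2+1)! × 2! = 87178291200 × 2 = 174356582400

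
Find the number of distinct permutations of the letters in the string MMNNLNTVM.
9! / (1! × 3! × 1! × 1! × 3!) = 10080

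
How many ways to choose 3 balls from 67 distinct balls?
C(67,3) = 67!/(3!×64!) = 47905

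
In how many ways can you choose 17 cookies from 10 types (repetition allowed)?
C(17+10-1, 10-1) = C(26, 9) = 3124550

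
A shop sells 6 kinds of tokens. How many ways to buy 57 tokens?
C(57+6-1, 6-1) = C(62, 5) = 6471002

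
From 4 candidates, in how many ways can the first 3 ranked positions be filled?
P(4,3) = 4!/(4-3)! = 24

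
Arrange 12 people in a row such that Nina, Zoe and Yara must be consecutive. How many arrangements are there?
Treat the 3 as one block: (12-3+1)! × 3! = 3628800 × 6 = 21772800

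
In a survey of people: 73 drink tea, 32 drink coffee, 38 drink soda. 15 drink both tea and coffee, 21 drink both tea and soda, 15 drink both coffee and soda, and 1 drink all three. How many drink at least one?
|A∪B∪C| = 73+32+38-15-21-15+1 = 93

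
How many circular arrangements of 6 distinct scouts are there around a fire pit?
Circular: fix one position, arrange the rest. (6-1)! = 120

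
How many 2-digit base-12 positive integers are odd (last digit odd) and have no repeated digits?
Last∈{1,3,5,7,9,11}. Last=0: 0. Last nonzero: 6×10×P(10,0) = 60. Total = 60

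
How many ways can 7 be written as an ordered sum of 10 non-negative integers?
C(7+10-1, 10-1) = C(16, 9) = 11440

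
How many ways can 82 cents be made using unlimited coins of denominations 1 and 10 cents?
Coefficient of x^82 in 1/(1-x^1) · 1/(1-x^10). Use j coins of 10 for j = 0..⌊82/10⌋ = 8, the rest in 1s: 8 + 1 = 9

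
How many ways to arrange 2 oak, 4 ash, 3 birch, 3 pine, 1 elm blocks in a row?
13! / (2! × 4! × 3! × 3! × 1!) = 3603600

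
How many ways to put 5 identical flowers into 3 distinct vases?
C(5+3-1, 3-1) = C(7, 2) = 21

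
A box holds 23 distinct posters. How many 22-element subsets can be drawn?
C(23,22) = 23!/(22!×1!) = 23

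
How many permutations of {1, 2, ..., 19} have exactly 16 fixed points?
Choose the 16 fixed points C(19,16) = 969, derange the rest: !3 = Σ_{j=0}^{3} (-1)^j·3!/j! = 6 - 6 + 3 - 1 = 2. Product = 969 × 2 = 1938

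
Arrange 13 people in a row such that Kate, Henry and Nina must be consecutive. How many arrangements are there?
Treat the 3 as one block: (13-3+1)! × 3! = 39916800 × 6 = 239500800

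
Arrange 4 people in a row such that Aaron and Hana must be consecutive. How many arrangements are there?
Treat the 2 as one block: (4-2+1)! × 2! = 6 × 2 = 12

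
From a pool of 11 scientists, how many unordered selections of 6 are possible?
C(11,6) = 11!/(6!×5!) = 462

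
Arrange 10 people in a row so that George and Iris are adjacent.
Treat as block: (10-1)! × 2! = 362880 × 2 = 725760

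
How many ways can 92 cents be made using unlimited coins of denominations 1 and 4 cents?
Coefficient of x^92 in 1/(1-x^1) · 1/(1-x^4). Use j coins of 4 for j = 0..⌊92/4⌋ = 23, the rest in 1s: 23 + 1 = 24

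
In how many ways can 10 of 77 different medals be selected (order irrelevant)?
C(77,10) = 77!/(10!×67!) = 1096993404430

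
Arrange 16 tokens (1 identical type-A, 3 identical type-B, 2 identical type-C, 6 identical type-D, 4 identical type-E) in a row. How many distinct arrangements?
16! / (1! × 3! × 2! × 6! × 4!) = 100900800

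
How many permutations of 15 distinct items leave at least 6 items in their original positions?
Exactly j fixed points: C(15,j)·!(15-j); sum over j ≥ 6 (derangement numbers via !m = (m-1)·(!(m-1) + !(m-2)): !0..!9 = 1, 0, 1, 2, 9, 44, 265, 1854, 14833, 133496). Σ_{j=6}^{15} C(15,j)·!(15-j) = C(15,6)·!9 + C(15,7)·!8 + C(15,8)·!7 + C(15,9)·!6 + C(15,10)·!5 + C(15,11)·!4 + C(15,12)·!3 + C(15,13)·!2 + C(15,14)·!1 + C(15,15)·!0 = 5005·133496 + 6435·14833 + 6435·1854 + 5005·265 + 3003·44 + 1365·9 + 455·2 + 105·1 + 15·0 + 1·1 = 777000083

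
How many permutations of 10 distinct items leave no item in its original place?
!10 = Σ_{j=0}^{10} (-1)^j·10!/j! = 3628800 - 3628800 + 1814400 - 604800 + 151200 - 30240 + 5040 - 720 + 90 - 10 + 1 = 1334961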